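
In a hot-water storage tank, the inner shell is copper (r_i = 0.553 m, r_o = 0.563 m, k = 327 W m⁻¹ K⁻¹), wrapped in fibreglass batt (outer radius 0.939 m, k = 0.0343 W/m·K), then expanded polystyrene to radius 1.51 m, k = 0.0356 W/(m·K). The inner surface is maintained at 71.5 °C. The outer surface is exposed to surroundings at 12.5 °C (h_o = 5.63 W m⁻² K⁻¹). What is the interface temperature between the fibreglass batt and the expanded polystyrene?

Treat each layer as a resistance in series:
  R_copper = (1/0.553 − 1/0.563)/(4πk) = 0.03212/(4π·327) = 7.816×10^-6 K/W
  R_fibreglass batt = (1/0.563 − 1/0.939)/(4πk) = 0.7112/(4π·0.0343) = 1.650 K/W
  R_expanded polystyrene = (1/0.939 − 1/1.51)/(4πk) = 0.4027/(4π·0.0356) = 0.9002 K/W
  R_conv,out = 1/(4πr²h) = 1/(4π·1.51²·5.63) = 0.006199 K/W
ΣR = 7.816×10^-6 + 1.650 + 0.9002 + 0.006199 = 2.556 K/W
Q = ΔT/ΣR = (71.5 °C − 12.5 °C)/2.556 = 23.08 W
From the inner boundary to the fibreglass batt/expanded polystyrene interface, ΣR_partial = 1.650 K/W.
T_interface = T_in − Q·ΣR_partial = 71.5 °C − (23.08)(1.650) = 33.4 °C

T = 33.4 °C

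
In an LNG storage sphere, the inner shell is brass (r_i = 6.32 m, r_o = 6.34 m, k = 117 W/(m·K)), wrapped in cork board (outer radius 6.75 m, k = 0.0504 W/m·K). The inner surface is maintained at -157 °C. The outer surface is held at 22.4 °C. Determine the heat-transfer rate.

Q = 11.9 kW

Treat each layer as a resistance in series:
  R_brass = (1/6.32 − 1/6.34)/(4πk) = 4.991×10^-4/(4π·117) = 3.395×10^-7 K/W
  R_cork board = (1/6.34 − 1/6.75)/(4πk) = 0.009581/(4π·0.0504) = 0.01513 K/W
ΣR = 3.395×10^-7 + 0.01513 = 0.01513 K/W
Q = ΔT/ΣR = (-157 °C − 22.4 °C)/0.01513 = -11900 W
(Negative Q ⇒ heat flows inward; heat gain = 11900 W.)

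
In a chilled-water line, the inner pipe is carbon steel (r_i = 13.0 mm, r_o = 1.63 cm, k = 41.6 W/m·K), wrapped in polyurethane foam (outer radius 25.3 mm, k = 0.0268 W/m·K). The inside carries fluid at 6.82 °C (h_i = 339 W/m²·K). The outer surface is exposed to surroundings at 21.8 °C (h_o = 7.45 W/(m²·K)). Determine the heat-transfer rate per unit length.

Q' = 4.29 W/m

Treat each layer as a resistance in series:
  R'_conv,in = 1/(2πr h) = 1/(2π·0.0130·339) = 0.03611 m·K/W
  R'_carbon steel = ln(0.0163/0.0130)/(2πk) = 0.2262/(2π·41.6) = 8.655×10^-4 m·K/W
  R'_polyurethane foam = ln(0.0253/0.0163)/(2πk) = 0.4396/(2π·0.0268) = 2.611 m·K/W
  R'_conv,out = 1/(2πr h) = 1/(2π·0.0253·7.45) = 0.8444 m·K/W
ΣR = 0.03611 + 8.655×10^-4 + 2.611 + 0.8444 = 3.492 m·K/W
Q' = ΔT/ΣR = (6.82 °C − 21.8 °C)/3.492 = -4.29 W/m
(Negative Q' ⇒ heat flows inward; heat gain = 4.29 W/m.)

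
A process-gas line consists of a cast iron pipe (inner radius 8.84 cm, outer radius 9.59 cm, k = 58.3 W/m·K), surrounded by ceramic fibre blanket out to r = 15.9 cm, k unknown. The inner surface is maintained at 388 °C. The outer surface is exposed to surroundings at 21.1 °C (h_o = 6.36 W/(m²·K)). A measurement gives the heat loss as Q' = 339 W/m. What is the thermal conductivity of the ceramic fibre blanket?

ΣR = ΔT/Q' = |388 − 21.1|/339 = 1.082 m·K/W
Known resistances:
  R'_cast iron = ln(0.0959/0.0884)/(2πk) = 0.08143/(2π·58.3) = 2.223×10^-4 m·K/W
  R'_conv,out = 1/(2πr h) = 1/(2π·0.159·6.36) = 0.1574 m·K/W
R_ceramic fibre blanket = ΣR − ΣR_known = 1.082 − 0.1576 = 0.9244 m·K/W
ln(r₂/r₁)/(2πk) = 0.9244 ⇒ k = 0.5056/(2π·0.9244) = 0.0870 W/m·K

k = 0.0870 W/m·K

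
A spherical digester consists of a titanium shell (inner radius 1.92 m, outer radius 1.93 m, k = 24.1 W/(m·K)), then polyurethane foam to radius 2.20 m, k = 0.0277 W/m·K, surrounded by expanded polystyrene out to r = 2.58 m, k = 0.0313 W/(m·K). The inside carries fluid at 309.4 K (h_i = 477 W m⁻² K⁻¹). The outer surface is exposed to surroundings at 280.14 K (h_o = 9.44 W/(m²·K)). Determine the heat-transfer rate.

Treat each layer as a resistance in series:
  R_conv,in = 1/(4πr²h) = 1/(4π·1.92²·477) = 4.526×10^-5 K/W
  R_titanium = (1/1.92 − 1/1.93)/(4πk) = 0.002699/(4π·24.1) = 8.911×10^-6 K/W
  R_polyurethane foam = (1/1.93 − 1/2.20)/(4πk) = 0.06359/(4π·0.0277) = 0.1827 K/W
  R_expanded polystyrene = (1/2.20 − 1/2.58)/(4πk) = 0.06695/(4π·0.0313) = 0.1702 K/W
  R_conv,out = 1/(4πr²h) = 1/(4π·2.58²·9.44) = 0.001266 K/W
ΣR = 4.526×10^-5 + 8.911×10^-6 + 0.1827 + 0.1702 + 0.001266 = 0.3542 K/W
Q = ΔT/ΣR = (309.4 K − 280.14 K)/0.3542 = 82.6 W

Q = 82.6 W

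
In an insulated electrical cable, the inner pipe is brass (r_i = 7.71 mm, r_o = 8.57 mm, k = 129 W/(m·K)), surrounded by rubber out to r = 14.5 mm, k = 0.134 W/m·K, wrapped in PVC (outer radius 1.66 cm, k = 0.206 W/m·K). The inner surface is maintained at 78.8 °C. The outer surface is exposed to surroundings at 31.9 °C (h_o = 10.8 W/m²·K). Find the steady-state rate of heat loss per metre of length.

Q' = 29.0 W/m

Treat each layer as a resistance in series:
  R'_brass = ln(0.00857/0.00771)/(2πk) = 0.1057/(2π·129) = 1.305×10^-4 m·K/W
  R'_rubber = ln(0.0145/0.00857)/(2πk) = 0.5259/(2π·0.134) = 0.6246 m·K/W
  R'_PVC = ln(0.0166/0.0145)/(2πk) = 0.1353/(2π·0.206) = 0.1045 m·K/W
  R'_conv,out = 1/(2πr h) = 1/(2π·0.0166·10.8) = 0.8877 m·K/W
ΣR = 1.305×10^-4 + 0.6246 + 0.1045 + 0.8877 = 1.617 m·K/W
Q' = ΔT/ΣR = (78.8 °C − 31.9 °C)/1.617 = 29.0 W/m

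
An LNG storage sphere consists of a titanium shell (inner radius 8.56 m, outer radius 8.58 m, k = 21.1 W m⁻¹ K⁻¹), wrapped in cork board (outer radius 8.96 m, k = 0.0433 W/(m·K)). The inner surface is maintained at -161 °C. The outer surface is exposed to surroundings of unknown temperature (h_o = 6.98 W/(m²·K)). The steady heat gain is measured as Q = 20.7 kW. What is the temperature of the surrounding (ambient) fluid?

T_out = 30.0 °C

Series resistances:
  R_titanium = (1/8.56 − 1/8.58)/(4πk) = 2.723×10^-4/(4π·21.1) = 1.027×10^-6 K/W
  R_cork board = (1/8.58 − 1/8.96)/(4πk) = 0.004943/(4π·0.0433) = 0.009084 K/W
  R_conv,out = 1/(4πr²h) = 1/(4π·8.96²·6.98) = 1.420×10^-4 K/W
ΣR = 0.009227 K/W
ΔT = Q·ΣR = 20700 × 0.009227 = 191.0 K
Heat flows inward, so T_out = T_in + ΔT = -161 + 191.0 = 30.0 °C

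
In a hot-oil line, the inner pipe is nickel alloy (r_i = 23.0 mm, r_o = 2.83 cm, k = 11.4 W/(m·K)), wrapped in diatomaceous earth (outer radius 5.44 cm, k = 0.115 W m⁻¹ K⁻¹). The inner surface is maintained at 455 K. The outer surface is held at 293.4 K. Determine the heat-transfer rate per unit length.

Q' = 178 W/m

Series thermal resistances, inner to outer:
  R'_nickel alloy = ln(0.0283/0.0230)/(2πk) = 0.2074/(2π·11.4) = 0.002895 m·K/W
  R'_diatomaceous earth = ln(0.0544/0.0283)/(2πk) = 0.6535/(2π·0.115) = 0.9044 m·K/W
ΣR = 0.002895 + 0.9044 = 0.9073 m·K/W
Q' = ΔT/ΣR = (455 K − 293.4 K)/0.9073 = 178 W/m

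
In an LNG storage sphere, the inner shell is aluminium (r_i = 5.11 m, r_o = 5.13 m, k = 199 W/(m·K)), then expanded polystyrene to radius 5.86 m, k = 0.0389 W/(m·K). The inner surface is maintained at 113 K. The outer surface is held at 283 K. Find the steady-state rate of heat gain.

Q = 3.42 kW

Treat each layer as a resistance in series:
  R_aluminium = (1/5.11 − 1/5.13)/(4πk) = 7.629×10^-4/(4π·199) = 3.051×10^-7 K/W
  R_expanded polystyrene = (1/5.13 − 1/5.86)/(4πk) = 0.02428/(4π·0.0389) = 0.04968 K/W
ΣR = 3.051×10^-7 + 0.04968 = 0.04968 K/W
Q = ΔT/ΣR = (113 K − 283 K)/0.04968 = -3420 W
(Negative Q ⇒ heat flows inward; heat gain = 3420 W.)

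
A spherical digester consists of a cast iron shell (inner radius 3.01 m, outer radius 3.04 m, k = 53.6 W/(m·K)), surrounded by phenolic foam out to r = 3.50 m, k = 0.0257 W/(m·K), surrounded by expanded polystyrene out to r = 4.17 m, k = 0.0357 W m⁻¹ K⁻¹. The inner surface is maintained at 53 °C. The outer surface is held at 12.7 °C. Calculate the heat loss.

Q = 171 W

Series thermal resistances, inner to outer:
  R_cast iron = (1/3.01 − 1/3.04)/(4πk) = 0.003279/(4π·53.6) = 4.868×10^-6 K/W
  R_phenolic foam = (1/3.04 − 1/3.50)/(4πk) = 0.04323/(4π·0.0257) = 0.1339 K/W
  R_expanded polystyrene = (1/3.50 − 1/4.17)/(4πk) = 0.04591/(4π·0.0357) = 0.1023 K/W
ΣR = 4.868×10^-6 + 0.1339 + 0.1023 = 0.2362 K/W
Q = ΔT/ΣR = (53 °C − 12.7 °C)/0.2362 = 171 W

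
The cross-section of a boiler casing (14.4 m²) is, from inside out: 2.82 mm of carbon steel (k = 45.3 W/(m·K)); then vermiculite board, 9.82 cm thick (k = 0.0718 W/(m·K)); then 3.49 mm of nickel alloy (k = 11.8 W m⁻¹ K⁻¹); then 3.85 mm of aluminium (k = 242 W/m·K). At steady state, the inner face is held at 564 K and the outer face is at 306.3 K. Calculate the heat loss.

Q = 2.71 kW

Series thermal resistances, inner to outer:
  R_carbon steel = L/(kA) = 0.00282/(45.3·14.4) = 4.323×10^-6 K/W
  R_vermiculite board = L/(kA) = 0.0982/(0.0718·14.4) = 0.09498 K/W
  R_nickel alloy = L/(kA) = 0.00349/(11.8·14.4) = 2.054×10^-5 K/W
  R_aluminium = L/(kA) = 0.00385/(242·14.4) = 1.105×10^-6 K/W
ΣR = 4.323×10^-6 + 0.09498 + 2.054×10^-5 + 1.105×10^-6 = 0.09501 K/W
Q = ΔT/ΣR = (564 K − 306.3 K)/0.09501 = 2710 W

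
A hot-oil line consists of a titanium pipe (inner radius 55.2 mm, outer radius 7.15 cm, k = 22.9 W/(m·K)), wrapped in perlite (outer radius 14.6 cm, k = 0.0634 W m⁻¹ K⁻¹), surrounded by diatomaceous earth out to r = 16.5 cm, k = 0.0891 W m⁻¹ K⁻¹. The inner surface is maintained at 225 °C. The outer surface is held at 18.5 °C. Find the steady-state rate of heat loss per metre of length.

Q' = 103 W/m

Series thermal resistances, inner to outer:
  R'_titanium = ln(0.0715/0.0552)/(2πk) = 0.2587/(2π·22.9) = 0.001798 m·K/W
  R'_perlite = ln(0.146/0.0715)/(2πk) = 0.7139/(2π·0.0634) = 1.792 m·K/W
  R'_diatomaceous earth = ln(0.165/0.146)/(2πk) = 0.1223/(2π·0.0891) = 0.2185 m·K/W
ΣR = 0.001798 + 1.792 + 0.2185 = 2.012 m·K/W
Q' = ΔT/ΣR = (225 °C − 18.5 °C)/2.012 = 103 W/m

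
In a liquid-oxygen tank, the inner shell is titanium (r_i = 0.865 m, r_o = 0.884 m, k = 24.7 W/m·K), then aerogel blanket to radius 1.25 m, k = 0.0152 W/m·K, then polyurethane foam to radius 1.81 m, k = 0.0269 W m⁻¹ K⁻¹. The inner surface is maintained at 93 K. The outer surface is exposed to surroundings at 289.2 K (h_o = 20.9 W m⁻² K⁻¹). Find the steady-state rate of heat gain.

Q = 79.5 W

Resistance network (inner→outer):
  R_titanium = (1/0.865 − 1/0.884)/(4πk) = 0.02485/(4π·24.7) = 8.005×10^-5 K/W
  R_aerogel blanket = (1/0.884 − 1/1.25)/(4πk) = 0.3312/(4π·0.0152) = 1.734 K/W
  R_polyurethane foam = (1/1.25 − 1/1.81)/(4πk) = 0.2475/(4π·0.0269) = 0.7322 K/W
  R_conv,out = 1/(4πr²h) = 1/(4π·1.81²·20.9) = 0.001162 K/W
ΣR = 8.005×10^-5 + 1.734 + 0.7322 + 0.001162 = 2.467 K/W
Q = ΔT/ΣR = (93 K − 289.2 K)/2.467 = -79.5 W
(Negative Q ⇒ heat flows inward; heat gain = 79.5 W.)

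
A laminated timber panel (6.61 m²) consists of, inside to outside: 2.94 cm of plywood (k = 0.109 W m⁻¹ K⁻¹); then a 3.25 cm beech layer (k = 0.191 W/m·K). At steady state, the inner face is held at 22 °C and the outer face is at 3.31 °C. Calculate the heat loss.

Treat each layer as a resistance in series:
  R_plywood = L/(kA) = 0.0294/(0.109·6.61) = 0.04081 K/W
  R_beech = L/(kA) = 0.0325/(0.191·6.61) = 0.02574 K/W
ΣR = 0.04081 + 0.02574 = 0.06655 K/W
Q = ΔT/ΣR = (22 °C − 3.31 °C)/0.06655 = 281 W

Q = 281 W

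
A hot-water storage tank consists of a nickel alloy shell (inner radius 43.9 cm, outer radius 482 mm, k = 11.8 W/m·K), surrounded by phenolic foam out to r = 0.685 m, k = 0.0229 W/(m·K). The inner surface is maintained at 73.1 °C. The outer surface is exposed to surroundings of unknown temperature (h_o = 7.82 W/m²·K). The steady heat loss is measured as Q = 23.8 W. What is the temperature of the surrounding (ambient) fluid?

Sum the resistances:
  R_nickel alloy = (1/0.439 − 1/0.482)/(4πk) = 0.2032/(4π·11.8) = 0.001370 K/W
  R_phenolic foam = (1/0.482 − 1/0.685)/(4πk) = 0.6148/(4π·0.0229) = 2.137 K/W
  R_conv,out = 1/(4πr²h) = 1/(4π·0.685²·7.82) = 0.02169 K/W
ΣR = 2.160 K/W
ΔT = Q·ΣR = 23.8 × 2.160 = 51.41 K
Heat flows outward, so T_out = T_in − ΔT = 73.1 − 51.41 = 21.7 °C

T_out = 21.7 °C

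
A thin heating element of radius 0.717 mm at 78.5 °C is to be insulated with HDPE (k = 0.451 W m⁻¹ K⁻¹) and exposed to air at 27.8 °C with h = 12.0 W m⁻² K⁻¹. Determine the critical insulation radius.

For a cylinder, r_cr = k_ins/h = 0.451/12.0 = 0.0376 m = 3.76 cm

r_cr = 3.76 cm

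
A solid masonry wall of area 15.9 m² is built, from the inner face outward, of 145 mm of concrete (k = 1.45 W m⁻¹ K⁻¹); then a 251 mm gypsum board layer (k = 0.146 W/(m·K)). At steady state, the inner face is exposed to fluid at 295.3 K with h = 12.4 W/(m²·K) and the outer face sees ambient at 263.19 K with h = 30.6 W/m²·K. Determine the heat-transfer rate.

Series thermal resistances, inner to outer:
  R_conv,in = 1/(hA) = 1/(12.4·15.9) = 0.005072 K/W
  R_concrete = L/(kA) = 0.145/(1.45·15.9) = 0.006289 K/W
  R_gypsum board = L/(kA) = 0.251/(0.146·15.9) = 0.1081 K/W
  R_conv,out = 1/(hA) = 1/(30.6·15.9) = 0.002055 K/W
ΣR = 0.005072 + 0.006289 + 0.1081 + 0.002055 = 0.1215 K/W
Q = ΔT/ΣR = (295.3 K − 263.19 K)/0.1215 = 264 W

Q = 264 W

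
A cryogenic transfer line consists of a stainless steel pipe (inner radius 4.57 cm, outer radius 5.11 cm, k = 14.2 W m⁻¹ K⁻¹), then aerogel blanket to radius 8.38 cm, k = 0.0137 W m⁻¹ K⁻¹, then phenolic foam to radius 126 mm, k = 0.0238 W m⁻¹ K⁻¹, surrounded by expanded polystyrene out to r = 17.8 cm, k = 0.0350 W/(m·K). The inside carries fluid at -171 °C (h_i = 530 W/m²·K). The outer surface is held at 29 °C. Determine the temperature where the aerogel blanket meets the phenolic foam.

T = -56.5 °C

Treat each layer as a resistance in series:
  R'_conv,in = 1/(2πr h) = 1/(2π·0.0457·530) = 0.006571 m·K/W
  R'_stainless steel = ln(0.0511/0.0457)/(2πk) = 0.1117/(2π·14.2) = 0.001252 m·K/W
  R'_aerogel blanket = ln(0.0838/0.0511)/(2πk) = 0.4946/(2π·0.0137) = 5.746 m·K/W
  R'_phenolic foam = ln(0.126/0.0838)/(2πk) = 0.4078/(2π·0.0238) = 2.727 m·K/W
  R'_expanded polystyrene = ln(0.178/0.126)/(2πk) = 0.3455/(2π·0.0350) = 1.571 m·K/W
ΣR = 0.006571 + 0.001252 + 5.746 + 2.727 + 1.571 = 10.05 m·K/W
Q' = ΔT/ΣR = (-171 °C − 29 °C)/10.05 = -19.90 W/m
From the inner boundary to the aerogel blanket/phenolic foam interface, ΣR_partial = 5.754 m·K/W.
T_interface = T_in − Q'·ΣR_partial = -171 °C − (-19.90)(5.754) = -56.5 °C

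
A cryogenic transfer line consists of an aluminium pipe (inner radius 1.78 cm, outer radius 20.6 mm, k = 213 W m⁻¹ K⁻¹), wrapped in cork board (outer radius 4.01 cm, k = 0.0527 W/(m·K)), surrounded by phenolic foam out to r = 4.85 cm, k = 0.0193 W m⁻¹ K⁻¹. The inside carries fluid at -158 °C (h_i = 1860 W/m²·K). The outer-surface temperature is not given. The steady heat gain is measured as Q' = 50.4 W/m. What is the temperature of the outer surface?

Sum the resistances:
  R'_conv,in = 1/(2πr h) = 1/(2π·0.0178·1860) = 0.004807 m·K/W
  R'_aluminium = ln(0.0206/0.0178)/(2πk) = 0.1461/(2π·213) = 1.092×10^-4 m·K/W
  R'_cork board = ln(0.0401/0.0206)/(2πk) = 0.6661/(2π·0.0527) = 2.012 m·K/W
  R'_phenolic foam = ln(0.0485/0.0401)/(2πk) = 0.1902/(2π·0.0193) = 1.568 m·K/W
ΣR = 3.585 m·K/W
ΔT = Q'·ΣR = 50.4 × 3.585 = 180.7 K
Heat flows inward, so T_out = T_in + ΔT = -158 + 180.7 = 22.7 °C

T_out = 22.7 °C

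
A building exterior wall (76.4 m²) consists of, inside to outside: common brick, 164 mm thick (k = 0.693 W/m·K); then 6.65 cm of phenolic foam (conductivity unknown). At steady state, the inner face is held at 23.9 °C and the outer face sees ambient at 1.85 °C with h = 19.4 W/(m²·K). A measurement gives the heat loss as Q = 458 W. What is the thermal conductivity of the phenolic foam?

k = 0.0196 W/m·K

ΣR = ΔT/Q = |23.9 − 1.85|/458 = 0.04814 K/W
Known resistances:
  R_common brick = L/(kA) = 0.164/(0.693·76.4) = 0.003098 K/W
  R_conv,out = 1/(hA) = 1/(19.4·76.4) = 6.747×10^-4 K/W
R_phenolic foam = ΣR − ΣR_known = 0.04814 − 0.003773 = 0.04437 K/W
L/(kA) = 0.04437 ⇒ k = 0.0665/(0.04437·76.4) = 0.0196 W/m·K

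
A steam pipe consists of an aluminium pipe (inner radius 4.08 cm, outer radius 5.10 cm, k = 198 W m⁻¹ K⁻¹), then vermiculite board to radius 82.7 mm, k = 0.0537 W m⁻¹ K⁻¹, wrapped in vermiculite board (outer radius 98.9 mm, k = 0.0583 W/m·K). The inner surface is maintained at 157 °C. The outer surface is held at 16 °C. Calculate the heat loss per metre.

Series thermal resistances, inner to outer:
  R'_aluminium = ln(0.0510/0.0408)/(2πk) = 0.2231/(2π·198) = 1.794×10^-4 m·K/W
  R'_vermiculite board = ln(0.0827/0.0510)/(2πk) = 0.4834/(2π·0.0537) = 1.433 m·K/W
  R'_vermiculite board = ln(0.0989/0.0827)/(2πk) = 0.1789/(2π·0.0583) = 0.4884 m·K/W
ΣR = 1.794×10^-4 + 1.433 + 0.4884 = 1.922 m·K/W
Q' = ΔT/ΣR = (157 °C − 16 °C)/1.922 = 73.4 W/m

Q' = 73.4 W/m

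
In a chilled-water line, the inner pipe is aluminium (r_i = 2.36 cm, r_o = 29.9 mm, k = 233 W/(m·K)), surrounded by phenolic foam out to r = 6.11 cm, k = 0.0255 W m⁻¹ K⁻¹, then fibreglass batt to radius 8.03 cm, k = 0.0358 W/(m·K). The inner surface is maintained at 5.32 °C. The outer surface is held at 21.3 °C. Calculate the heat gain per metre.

Series thermal resistances, inner to outer:
  R'_aluminium = ln(0.0299/0.0236)/(2πk) = 0.2366/(2π·233) = 1.616×10^-4 m·K/W
  R'_phenolic foam = ln(0.0611/0.0299)/(2πk) = 0.7147/(2π·0.0255) = 4.460 m·K/W
  R'_fibreglass batt = ln(0.0803/0.0611)/(2πk) = 0.2733/(2π·0.0358) = 1.215 m·K/W
ΣR = 1.616×10^-4 + 4.460 + 1.215 = 5.675 m·K/W
Q' = ΔT/ΣR = (5.32 °C − 21.3 °C)/5.675 = -2.82 W/m
(Negative Q' ⇒ heat flows inward; heat gain = 2.82 W/m.)

Q' = 2.82 W/m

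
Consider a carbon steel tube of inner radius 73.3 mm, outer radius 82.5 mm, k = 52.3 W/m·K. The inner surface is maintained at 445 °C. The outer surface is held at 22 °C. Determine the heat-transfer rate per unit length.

Q' = 1180 kW/m

Q' = 2πk·ΔT/ln(r₂/r₁) = 2π × 52.3 × 423 / ln(0.0825/0.0733) = 1.18×10^6 W/m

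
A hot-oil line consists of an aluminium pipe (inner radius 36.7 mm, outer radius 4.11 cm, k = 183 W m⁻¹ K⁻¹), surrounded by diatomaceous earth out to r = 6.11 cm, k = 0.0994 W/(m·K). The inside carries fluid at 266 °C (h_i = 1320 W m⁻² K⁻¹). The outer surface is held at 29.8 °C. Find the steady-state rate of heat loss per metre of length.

Q' = 370 W/m

Series thermal resistances, inner to outer:
  R'_conv,in = 1/(2πr h) = 1/(2π·0.0367·1320) = 0.003285 m·K/W
  R'_aluminium = ln(0.0411/0.0367)/(2πk) = 0.1132/(2π·183) = 9.848×10^-5 m·K/W
  R'_diatomaceous earth = ln(0.0611/0.0411)/(2πk) = 0.3965/(2π·0.0994) = 0.6349 m·K/W
ΣR = 0.003285 + 9.848×10^-5 + 0.6349 = 0.6383 m·K/W
Q' = ΔT/ΣR = (266 °C − 29.8 °C)/0.6383 = 370 W/m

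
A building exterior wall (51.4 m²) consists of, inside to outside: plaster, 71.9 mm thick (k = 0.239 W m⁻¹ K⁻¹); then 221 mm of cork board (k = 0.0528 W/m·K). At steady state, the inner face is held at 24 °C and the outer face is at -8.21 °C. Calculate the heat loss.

Resistance network (inner→outer):
  R_plaster = L/(kA) = 0.0719/(0.239·51.4) = 0.005853 K/W
  R_cork board = L/(kA) = 0.221/(0.0528·51.4) = 0.08143 K/W
ΣR = 0.005853 + 0.08143 = 0.08728 K/W
Q = ΔT/ΣR = (24 °C − -8.21 °C)/0.08728 = 369 W

Q = 369 W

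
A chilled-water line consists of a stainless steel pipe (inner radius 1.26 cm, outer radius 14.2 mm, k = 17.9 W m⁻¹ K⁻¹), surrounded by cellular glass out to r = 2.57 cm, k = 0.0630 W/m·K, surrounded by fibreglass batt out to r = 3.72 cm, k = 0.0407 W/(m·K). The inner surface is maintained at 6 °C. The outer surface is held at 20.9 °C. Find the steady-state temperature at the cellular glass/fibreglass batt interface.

Series thermal resistances, inner to outer:
  R'_stainless steel = ln(0.0142/0.0126)/(2πk) = 0.1195/(2π·17.9) = 0.001063 m·K/W
  R'_cellular glass = ln(0.0257/0.0142)/(2πk) = 0.5932/(2π·0.0630) = 1.499 m·K/W
  R'_fibreglass batt = ln(0.0372/0.0257)/(2πk) = 0.3698/(2π·0.0407) = 1.446 m·K/W
ΣR = 0.001063 + 1.499 + 1.446 = 2.946 m·K/W
Q' = ΔT/ΣR = (6 °C − 20.9 °C)/2.946 = -5.058 W/m
From the inner boundary to the cellular glass/fibreglass batt interface, ΣR_partial = 1.500 m·K/W.
T_interface = T_in − Q'·ΣR_partial = 6 °C − (-5.058)(1.500) = 13.6 °C

T = 13.6 °C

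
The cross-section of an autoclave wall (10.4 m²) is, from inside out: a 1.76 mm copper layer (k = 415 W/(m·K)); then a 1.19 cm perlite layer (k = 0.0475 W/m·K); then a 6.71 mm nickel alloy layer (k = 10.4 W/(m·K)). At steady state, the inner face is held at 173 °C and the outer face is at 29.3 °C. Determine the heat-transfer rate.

Treat each layer as a resistance in series:
  R_copper = L/(kA) = 0.00176/(415·10.4) = 4.078×10^-7 K/W
  R_perlite = L/(kA) = 0.0119/(0.0475·10.4) = 0.02409 K/W
  R_nickel alloy = L/(kA) = 0.00671/(10.4·10.4) = 6.204×10^-5 K/W
ΣR = 4.078×10^-7 + 0.02409 + 6.204×10^-5 = 0.02415 K/W
Q = ΔT/ΣR = (173 °C − 29.3 °C)/0.02415 = 5950 W

Q = 5950 W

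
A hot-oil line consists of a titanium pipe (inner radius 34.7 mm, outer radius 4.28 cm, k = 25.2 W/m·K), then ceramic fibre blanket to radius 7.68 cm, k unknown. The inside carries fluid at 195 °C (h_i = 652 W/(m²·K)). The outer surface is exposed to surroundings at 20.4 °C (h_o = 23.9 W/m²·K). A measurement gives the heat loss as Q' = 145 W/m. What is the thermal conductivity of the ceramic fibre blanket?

k = 0.0839 W/m·K

ΣR = ΔT/Q' = |195 − 20.4|/145 = 1.204 m·K/W
Known resistances:
  R'_conv,in = 1/(2πr h) = 1/(2π·0.0347·652) = 0.007035 m·K/W
  R'_titanium = ln(0.0428/0.0347)/(2πk) = 0.2098/(2π·25.2) = 0.001325 m·K/W
  R'_conv,out = 1/(2πr h) = 1/(2π·0.0768·23.9) = 0.08671 m·K/W
R_ceramic fibre blanket = ΣR − ΣR_known = 1.204 − 0.09507 = 1.109 m·K/W
ln(r₂/r₁)/(2πk) = 1.109 ⇒ k = 0.5847/(2π·1.109) = 0.0839 W/m·K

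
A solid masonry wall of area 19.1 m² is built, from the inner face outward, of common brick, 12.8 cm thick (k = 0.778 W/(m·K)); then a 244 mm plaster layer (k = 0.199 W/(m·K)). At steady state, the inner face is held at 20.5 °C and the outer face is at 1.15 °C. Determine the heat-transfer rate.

Treat each layer as a resistance in series:
  R_common brick = L/(kA) = 0.128/(0.778·19.1) = 0.008614 K/W
  R_plaster = L/(kA) = 0.244/(0.199·19.1) = 0.06420 K/W
ΣR = 0.008614 + 0.06420 = 0.07281 K/W
Q = ΔT/ΣR = (20.5 °C − 1.15 °C)/0.07281 = 266 W

Q = 266 W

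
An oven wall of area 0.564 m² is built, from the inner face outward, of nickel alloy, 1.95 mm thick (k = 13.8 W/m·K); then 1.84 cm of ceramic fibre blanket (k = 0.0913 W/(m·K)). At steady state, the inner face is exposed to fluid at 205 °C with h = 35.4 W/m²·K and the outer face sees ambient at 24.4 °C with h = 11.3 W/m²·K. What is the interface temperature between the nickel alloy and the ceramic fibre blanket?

T = 189 °C

Series thermal resistances, inner to outer:
  R_conv,in = 1/(hA) = 1/(35.4·0.564) = 0.05009 K/W
  R_nickel alloy = L/(kA) = 0.00195/(13.8·0.564) = 2.505×10^-4 K/W
  R_ceramic fibre blanket = L/(kA) = 0.0184/(0.0913·0.564) = 0.3573 K/W
  R_conv,out = 1/(hA) = 1/(11.3·0.564) = 0.1569 K/W
ΣR = 0.05009 + 2.505×10^-4 + 0.3573 + 0.1569 = 0.5645 K/W
Q = ΔT/ΣR = (205 °C − 24.4 °C)/0.5645 = 319.9 W
From the inner boundary to the nickel alloy/ceramic fibre blanket interface, ΣR_partial = 0.05034 K/W.
T_interface = T_in − Q·ΣR_partial = 205 °C − (319.9)(0.05034) = 189 °C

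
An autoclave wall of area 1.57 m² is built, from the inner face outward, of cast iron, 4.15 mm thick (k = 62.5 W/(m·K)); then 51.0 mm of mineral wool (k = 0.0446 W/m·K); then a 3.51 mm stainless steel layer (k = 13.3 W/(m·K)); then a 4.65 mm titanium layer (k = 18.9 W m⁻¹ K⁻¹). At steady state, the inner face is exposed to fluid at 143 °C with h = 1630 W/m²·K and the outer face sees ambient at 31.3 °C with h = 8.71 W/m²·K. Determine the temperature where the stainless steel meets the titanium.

Series thermal resistances, inner to outer:
  R_conv,in = 1/(hA) = 1/(1630·1.57) = 3.908×10^-4 K/W
  R_cast iron = L/(kA) = 0.00415/(62.5·1.57) = 4.229×10^-5 K/W
  R_mineral wool = L/(kA) = 0.0510/(0.0446·1.57) = 0.7283 K/W
  R_stainless steel = L/(kA) = 0.00351/(13.3·1.57) = 1.681×10^-4 K/W
  R_titanium = L/(kA) = 0.00465/(18.9·1.57) = 1.567×10^-4 K/W
  R_conv,out = 1/(hA) = 1/(8.71·1.57) = 0.07313 K/W
ΣR = 3.908×10^-4 + 4.229×10^-5 + 0.7283 + 1.681×10^-4 + 1.567×10^-4 + 0.07313 = 0.8022 K/W
Q = ΔT/ΣR = (143 °C − 31.3 °C)/0.8022 = 139.2 W
From the inner boundary to the stainless steel/titanium interface, ΣR_partial = 0.7289 K/W.
T_interface = T_in − Q·ΣR_partial = 143 °C − (139.2)(0.7289) = 41.5 °C

T = 41.5 °C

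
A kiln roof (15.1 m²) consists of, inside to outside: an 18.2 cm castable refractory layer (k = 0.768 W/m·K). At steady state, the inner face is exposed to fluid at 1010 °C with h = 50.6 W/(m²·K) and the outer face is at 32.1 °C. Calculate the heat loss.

Q = 57.5 kW

Treat each layer as a resistance in series:
  R_conv,in = 1/(hA) = 1/(50.6·15.1) = 0.001309 K/W
  R_castable refractory = L/(kA) = 0.182/(0.768·15.1) = 0.01569 K/W
ΣR = 0.001309 + 0.01569 = 0.01700 K/W
Q = ΔT/ΣR = (1010 °C − 32.1 °C)/0.01700 = 57500 W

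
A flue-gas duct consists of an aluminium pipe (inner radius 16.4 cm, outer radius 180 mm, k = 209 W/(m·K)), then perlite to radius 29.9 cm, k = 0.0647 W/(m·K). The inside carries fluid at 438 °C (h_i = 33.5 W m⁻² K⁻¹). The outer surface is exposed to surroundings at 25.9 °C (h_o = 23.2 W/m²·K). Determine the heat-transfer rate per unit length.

Resistance network (inner→outer):
  R'_conv,in = 1/(2πr h) = 1/(2π·0.164·33.5) = 0.02897 m·K/W
  R'_aluminium = ln(0.180/0.164)/(2πk) = 0.09309/(2π·209) = 7.089×10^-5 m·K/W
  R'_perlite = ln(0.299/0.180)/(2πk) = 0.5075/(2π·0.0647) = 1.248 m·K/W
  R'_conv,out = 1/(2πr h) = 1/(2π·0.299·23.2) = 0.02294 m·K/W
ΣR = 0.02897 + 7.089×10^-5 + 1.248 + 0.02294 = 1.300 m·K/W
Q' = ΔT/ΣR = (438 °C − 25.9 °C)/1.300 = 317 W/m

Q' = 317 W/m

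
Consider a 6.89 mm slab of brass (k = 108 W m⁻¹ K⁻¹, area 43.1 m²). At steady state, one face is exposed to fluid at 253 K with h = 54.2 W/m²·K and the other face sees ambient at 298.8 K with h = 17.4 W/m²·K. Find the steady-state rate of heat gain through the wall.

Treat each layer as a resistance in series:
  R_conv,in = 1/(hA) = 1/(54.2·43.1) = 4.281×10^-4 K/W
  R_brass = L/(kA) = 0.00689/(108·43.1) = 1.480×10^-6 K/W
  R_conv,out = 1/(hA) = 1/(17.4·43.1) = 0.001333 K/W
ΣR = 4.281×10^-4 + 1.480×10^-6 + 0.001333 = 0.001763 K/W
Q = ΔT/ΣR = (253 K − 298.8 K)/0.001763 = -26000 W
(Negative Q ⇒ heat flows inward; heat gain = 26000 W.)

Q = 26.0 kW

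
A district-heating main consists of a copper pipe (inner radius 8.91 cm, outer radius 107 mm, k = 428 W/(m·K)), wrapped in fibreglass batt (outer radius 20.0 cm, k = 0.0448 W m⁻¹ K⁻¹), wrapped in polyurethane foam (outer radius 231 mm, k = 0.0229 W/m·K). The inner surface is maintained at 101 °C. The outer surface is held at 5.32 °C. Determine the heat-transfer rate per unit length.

Treat each layer as a resistance in series:
  R'_copper = ln(0.107/0.0891)/(2πk) = 0.1831/(2π·428) = 6.808×10^-5 m·K/W
  R'_fibreglass batt = ln(0.200/0.107)/(2πk) = 0.6255/(2π·0.0448) = 2.222 m·K/W
  R'_polyurethane foam = ln(0.231/0.200)/(2πk) = 0.1441/(2π·0.0229) = 1.001 m·K/W
ΣR = 6.808×10^-5 + 2.222 + 1.001 = 3.223 m·K/W
Q' = ΔT/ΣR = (101 °C − 5.32 °C)/3.223 = 29.7 W/m

Q' = 29.7 W/m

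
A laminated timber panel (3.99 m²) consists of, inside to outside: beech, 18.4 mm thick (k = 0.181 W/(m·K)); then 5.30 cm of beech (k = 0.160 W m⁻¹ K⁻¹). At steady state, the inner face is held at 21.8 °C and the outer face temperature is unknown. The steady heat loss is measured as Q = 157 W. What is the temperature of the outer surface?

T_out = 4.77 °C

Series resistances:
  R_beech = L/(kA) = 0.0184/(0.181·3.99) = 0.02548 K/W
  R_beech = L/(kA) = 0.0530/(0.160·3.99) = 0.08302 K/W
ΣR = 0.1085 K/W
ΔT = Q·ΣR = 157 × 0.1085 = 17.03 K
Heat flows outward, so T_out = T_in − ΔT = 21.8 − 17.03 = 4.77 °C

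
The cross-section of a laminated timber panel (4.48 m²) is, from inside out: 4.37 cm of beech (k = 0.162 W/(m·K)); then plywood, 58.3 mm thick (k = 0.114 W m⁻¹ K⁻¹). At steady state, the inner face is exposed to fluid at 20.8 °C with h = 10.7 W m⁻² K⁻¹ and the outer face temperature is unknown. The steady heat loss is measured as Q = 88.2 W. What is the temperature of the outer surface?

T_out = 3.58 °C

Series resistances:
  R_conv,in = 1/(hA) = 1/(10.7·4.48) = 0.02086 K/W
  R_beech = L/(kA) = 0.0437/(0.162·4.48) = 0.06021 K/W
  R_plywood = L/(kA) = 0.0583/(0.114·4.48) = 0.1142 K/W
ΣR = 0.1952 K/W
ΔT = Q·ΣR = 88.2 × 0.1952 = 17.22 K
Heat flows outward, so T_out = T_in − ΔT = 20.8 − 17.22 = 3.58 °C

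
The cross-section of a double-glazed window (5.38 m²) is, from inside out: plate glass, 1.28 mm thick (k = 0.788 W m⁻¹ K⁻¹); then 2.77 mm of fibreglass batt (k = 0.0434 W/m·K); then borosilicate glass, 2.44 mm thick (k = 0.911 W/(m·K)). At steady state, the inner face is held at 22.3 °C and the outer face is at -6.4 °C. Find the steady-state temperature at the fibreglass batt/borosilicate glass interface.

Treat each layer as a resistance in series:
  R_plate glass = L/(kA) = 0.00128/(0.788·5.38) = 3.019×10^-4 K/W
  R_fibreglass batt = L/(kA) = 0.00277/(0.0434·5.38) = 0.01186 K/W
  R_borosilicate glass = L/(kA) = 0.00244/(0.911·5.38) = 4.978×10^-4 K/W
ΣR = 3.019×10^-4 + 0.01186 + 4.978×10^-4 = 0.01266 K/W
Q = ΔT/ΣR = (22.3 °C − -6.4 °C)/0.01266 = 2267 W
From the inner boundary to the fibreglass batt/borosilicate glass interface, ΣR_partial = 0.01216 K/W.
T_interface = T_in − Q·ΣR_partial = 22.3 °C − (2267)(0.01216) = -5.27 °C

T = -5.27 °C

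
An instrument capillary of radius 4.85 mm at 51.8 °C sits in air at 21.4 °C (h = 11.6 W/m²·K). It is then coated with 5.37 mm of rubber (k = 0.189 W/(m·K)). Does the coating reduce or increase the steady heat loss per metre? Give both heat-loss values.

increases: 10.7 → 15.4 W/m

Critical radius for a cylinder: r_cr = k/h = 0.0163 m = 1.63 cm.
Outer radius after coating: r₂ = 0.00485 + 0.00537 = 0.01022 m.
Since r₁ < r_cr and r₂ ≤ r_cr, the coating moves toward the maximum at r_cr — heat loss rises.
Bare: R = 1/(2πr₁h) = 2.829 m·K/W; Q = 30.4/2.829 = 10.7 W/m.
Coated: R = R_cond + R_conv = 1.970 m·K/W; Q = 30.4/1.970 = 15.4 W/m.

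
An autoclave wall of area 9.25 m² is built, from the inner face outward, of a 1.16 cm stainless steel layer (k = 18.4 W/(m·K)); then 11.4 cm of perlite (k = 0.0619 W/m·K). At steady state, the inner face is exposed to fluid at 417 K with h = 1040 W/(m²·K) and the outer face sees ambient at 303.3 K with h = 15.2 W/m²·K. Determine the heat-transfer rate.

Series thermal resistances, inner to outer:
  R_conv,in = 1/(hA) = 1/(1040·9.25) = 1.040×10^-4 K/W
  R_stainless steel = L/(kA) = 0.0116/(18.4·9.25) = 6.816×10^-5 K/W
  R_perlite = L/(kA) = 0.114/(0.0619·9.25) = 0.1991 K/W
  R_conv,out = 1/(hA) = 1/(15.2·9.25) = 0.007112 K/W
ΣR = 1.040×10^-4 + 6.816×10^-5 + 0.1991 + 0.007112 = 0.2064 K/W
Q = ΔT/ΣR = (417 K − 303.3 K)/0.2064 = 551 W

Q = 551 W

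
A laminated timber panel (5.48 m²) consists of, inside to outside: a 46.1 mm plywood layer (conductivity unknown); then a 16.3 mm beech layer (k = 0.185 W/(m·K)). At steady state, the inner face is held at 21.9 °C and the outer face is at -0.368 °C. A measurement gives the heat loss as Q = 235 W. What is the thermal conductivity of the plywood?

ΣR = ΔT/Q = |21.9 − -0.368|/235 = 0.09476 K/W
Known resistances:
  R_beech = L/(kA) = 0.0163/(0.185·5.48) = 0.01608 K/W
R_plywood = ΣR − ΣR_known = 0.09476 − 0.01608 = 0.07868 K/W
L/(kA) = 0.07868 ⇒ k = 0.0461/(0.07868·5.48) = 0.107 W/m·K

k = 0.107 W/m·K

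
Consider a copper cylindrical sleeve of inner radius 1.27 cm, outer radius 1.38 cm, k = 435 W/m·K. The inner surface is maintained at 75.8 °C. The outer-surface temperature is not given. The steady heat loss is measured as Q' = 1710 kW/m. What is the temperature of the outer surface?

Series resistances:
  R'_copper = ln(0.0138/0.0127)/(2πk) = 0.08307/(2π·435) = 3.039×10^-5 m·K/W
ΣR = 3.039×10^-5 m·K/W
ΔT = Q'·ΣR = 1.71×10^6 × 3.039×10^-5 = 51.97 K
Heat flows outward, so T_out = T_in − ΔT = 75.8 − 51.97 = 23.8 °C

T_out = 23.8 °C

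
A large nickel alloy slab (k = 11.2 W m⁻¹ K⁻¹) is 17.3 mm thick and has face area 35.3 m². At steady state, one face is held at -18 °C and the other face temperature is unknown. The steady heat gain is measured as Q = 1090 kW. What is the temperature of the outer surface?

Sum the resistances:
  R_nickel alloy = L/(kA) = 0.0173/(11.2·35.3) = 4.376×10^-5 K/W
ΣR = 4.376×10^-5 K/W
ΔT = Q·ΣR = 1.09×10^6 × 4.376×10^-5 = 47.70 K
Heat flows inward, so T_out = T_in + ΔT = -18 + 47.70 = 29.7 °C

T_out = 29.7 °C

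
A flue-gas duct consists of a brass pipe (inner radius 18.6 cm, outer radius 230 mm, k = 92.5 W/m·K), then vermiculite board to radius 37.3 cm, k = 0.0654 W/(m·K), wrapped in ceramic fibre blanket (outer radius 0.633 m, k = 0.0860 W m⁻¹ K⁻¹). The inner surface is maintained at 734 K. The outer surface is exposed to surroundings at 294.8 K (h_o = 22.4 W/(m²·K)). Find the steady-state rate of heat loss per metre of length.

Series thermal resistances, inner to outer:
  R'_brass = ln(0.230/0.186)/(2πk) = 0.2123/(2π·92.5) = 3.653×10^-4 m·K/W
  R'_vermiculite board = ln(0.373/0.230)/(2πk) = 0.4835/(2π·0.0654) = 1.177 m·K/W
  R'_ceramic fibre blanket = ln(0.633/0.373)/(2πk) = 0.5289/(2π·0.0860) = 0.9788 m·K/W
  R'_conv,out = 1/(2πr h) = 1/(2π·0.633·22.4) = 0.01122 m·K/W
ΣR = 3.653×10^-4 + 1.177 + 0.9788 + 0.01122 = 2.167 m·K/W
Q' = ΔT/ΣR = (734 K − 294.8 K)/2.167 = 203 W/m

Q' = 203 W/m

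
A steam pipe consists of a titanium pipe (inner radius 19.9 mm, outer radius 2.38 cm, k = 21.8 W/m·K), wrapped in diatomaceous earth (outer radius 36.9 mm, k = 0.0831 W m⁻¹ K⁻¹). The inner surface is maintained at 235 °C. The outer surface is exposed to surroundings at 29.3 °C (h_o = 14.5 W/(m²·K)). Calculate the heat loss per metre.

Series thermal resistances, inner to outer:
  R'_titanium = ln(0.0238/0.0199)/(2πk) = 0.1790/(2π·21.8) = 0.001307 m·K/W
  R'_diatomaceous earth = ln(0.0369/0.0238)/(2πk) = 0.4385/(2π·0.0831) = 0.8399 m·K/W
  R'_conv,out = 1/(2πr h) = 1/(2π·0.0369·14.5) = 0.2975 m·K/W
ΣR = 0.001307 + 0.8399 + 0.2975 = 1.139 m·K/W
Q' = ΔT/ΣR = (235 °C − 29.3 °C)/1.139 = 181 W/m

Q' = 181 W/m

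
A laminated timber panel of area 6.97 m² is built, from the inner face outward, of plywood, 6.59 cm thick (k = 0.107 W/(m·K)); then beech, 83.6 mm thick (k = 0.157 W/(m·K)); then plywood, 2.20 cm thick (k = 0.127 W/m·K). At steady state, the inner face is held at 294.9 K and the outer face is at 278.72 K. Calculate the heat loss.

Q = 85.3 W

Resistance network (inner→outer):
  R_plywood = L/(kA) = 0.0659/(0.107·6.97) = 0.08836 K/W
  R_beech = L/(kA) = 0.0836/(0.157·6.97) = 0.07640 K/W
  R_plywood = L/(kA) = 0.0220/(0.127·6.97) = 0.02485 K/W
ΣR = 0.08836 + 0.07640 + 0.02485 = 0.1896 K/W
Q = ΔT/ΣR = (294.9 K − 278.72 K)/0.1896 = 85.3 W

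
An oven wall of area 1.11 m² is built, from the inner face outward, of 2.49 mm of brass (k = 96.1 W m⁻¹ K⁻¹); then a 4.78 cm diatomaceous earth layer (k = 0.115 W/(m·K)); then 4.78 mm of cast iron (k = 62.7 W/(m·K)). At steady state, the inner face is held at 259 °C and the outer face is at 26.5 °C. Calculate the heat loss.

Resistance network (inner→outer):
  R_brass = L/(kA) = 0.00249/(96.1·1.11) = 2.334×10^-5 K/W
  R_diatomaceous earth = L/(kA) = 0.0478/(0.115·1.11) = 0.3745 K/W
  R_cast iron = L/(kA) = 0.00478/(62.7·1.11) = 6.868×10^-5 K/W
ΣR = 2.334×10^-5 + 0.3745 + 6.868×10^-5 = 0.3746 K/W
Q = ΔT/ΣR = (259 °C − 26.5 °C)/0.3746 = 621 W

Q = 621 W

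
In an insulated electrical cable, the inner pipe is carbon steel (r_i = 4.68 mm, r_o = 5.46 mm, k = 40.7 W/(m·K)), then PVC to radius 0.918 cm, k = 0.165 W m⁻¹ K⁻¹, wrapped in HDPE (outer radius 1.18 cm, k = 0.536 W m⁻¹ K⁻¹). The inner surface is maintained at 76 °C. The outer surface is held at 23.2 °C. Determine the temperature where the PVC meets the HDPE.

T = 30.0 °C

Resistance network (inner→outer):
  R'_carbon steel = ln(0.00546/0.00468)/(2πk) = 0.1542/(2π·40.7) = 6.028×10^-4 m·K/W
  R'_PVC = ln(0.00918/0.00546)/(2πk) = 0.5196/(2π·0.165) = 0.5012 m·K/W
  R'_HDPE = ln(0.0118/0.00918)/(2πk) = 0.2511/(2π·0.536) = 0.07455 m·K/W
ΣR = 6.028×10^-4 + 0.5012 + 0.07455 = 0.5764 m·K/W
Q' = ΔT/ΣR = (76 °C − 23.2 °C)/0.5764 = 91.60 W/m
From the inner boundary to the PVC/HDPE interface, ΣR_partial = 0.5018 m·K/W.
T_interface = T_in − Q'·ΣR_partial = 76 °C − (91.60)(0.5018) = 30.0 °C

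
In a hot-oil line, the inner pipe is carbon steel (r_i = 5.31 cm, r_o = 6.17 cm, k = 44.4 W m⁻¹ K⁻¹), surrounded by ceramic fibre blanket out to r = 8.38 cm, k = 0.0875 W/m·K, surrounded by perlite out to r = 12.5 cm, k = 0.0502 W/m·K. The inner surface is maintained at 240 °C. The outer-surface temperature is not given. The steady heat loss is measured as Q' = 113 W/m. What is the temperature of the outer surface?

T_out = 33.8 °C

Series resistances:
  R'_carbon steel = ln(0.0617/0.0531)/(2πk) = 0.1501/(2π·44.4) = 5.381×10^-4 m·K/W
  R'_ceramic fibre blanket = ln(0.0838/0.0617)/(2πk) = 0.3061/(2π·0.0875) = 0.5569 m·K/W
  R'_perlite = ln(0.125/0.0838)/(2πk) = 0.3999/(2π·0.0502) = 1.268 m·K/W
ΣR = 1.825 m·K/W
ΔT = Q'·ΣR = 113 × 1.825 = 206.2 K
Heat flows outward, so T_out = T_in − ΔT = 240 − 206.2 = 33.8 °C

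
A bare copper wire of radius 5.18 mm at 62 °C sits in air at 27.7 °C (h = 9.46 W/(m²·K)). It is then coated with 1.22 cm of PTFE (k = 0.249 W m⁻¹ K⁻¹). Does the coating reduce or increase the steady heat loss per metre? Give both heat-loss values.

Critical radius for a cylinder: r_cr = k/h = 0.0263 m = 2.63 cm.
Outer radius after coating: r₂ = 0.00518 + 0.0122 = 0.01738 m.
Since r₁ < r_cr and r₂ ≤ r_cr, the coating moves toward the maximum at r_cr — heat loss rises.
Bare: R = 1/(2πr₁h) = 3.248 m·K/W; Q = 34.3/3.248 = 10.6 W/m.
Coated: R = R_cond + R_conv = 1.742 m·K/W; Q = 34.3/1.742 = 19.7 W/m.

increases: 10.6 → 19.7 W/m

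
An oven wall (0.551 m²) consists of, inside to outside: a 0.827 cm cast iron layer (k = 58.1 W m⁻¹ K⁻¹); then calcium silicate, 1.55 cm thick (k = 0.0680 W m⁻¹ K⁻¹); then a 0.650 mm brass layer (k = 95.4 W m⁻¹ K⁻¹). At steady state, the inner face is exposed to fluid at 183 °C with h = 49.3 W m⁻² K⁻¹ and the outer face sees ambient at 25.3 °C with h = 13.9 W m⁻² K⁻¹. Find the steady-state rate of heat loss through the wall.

Q = 271 W

Treat each layer as a resistance in series:
  R_conv,in = 1/(hA) = 1/(49.3·0.551) = 0.03681 K/W
  R_cast iron = L/(kA) = 0.00827/(58.1·0.551) = 2.583×10^-4 K/W
  R_calcium silicate = L/(kA) = 0.0155/(0.0680·0.551) = 0.4137 K/W
  R_brass = L/(kA) = 6.50×10^-4/(95.4·0.551) = 1.237×10^-5 K/W
  R_conv,out = 1/(hA) = 1/(13.9·0.551) = 0.1306 K/W
ΣR = 0.03681 + 2.583×10^-4 + 0.4137 + 1.237×10^-5 + 0.1306 = 0.5814 K/W
Q = ΔT/ΣR = (183 °C − 25.3 °C)/0.5814 = 271 W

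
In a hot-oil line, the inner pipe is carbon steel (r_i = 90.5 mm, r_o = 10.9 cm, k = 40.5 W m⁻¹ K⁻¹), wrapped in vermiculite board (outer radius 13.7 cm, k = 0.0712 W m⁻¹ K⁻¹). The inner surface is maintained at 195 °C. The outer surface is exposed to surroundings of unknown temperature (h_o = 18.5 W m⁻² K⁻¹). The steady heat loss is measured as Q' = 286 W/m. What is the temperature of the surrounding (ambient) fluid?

T_out = 30.7 °C

Sum the resistances:
  R'_carbon steel = ln(0.109/0.0905)/(2πk) = 0.1860/(2π·40.5) = 7.309×10^-4 m·K/W
  R'_vermiculite board = ln(0.137/0.109)/(2πk) = 0.2286/(2π·0.0712) = 0.5111 m·K/W
  R'_conv,out = 1/(2πr h) = 1/(2π·0.137·18.5) = 0.06280 m·K/W
ΣR = 0.5746 m·K/W
ΔT = Q'·ΣR = 286 × 0.5746 = 164.3 K
Heat flows outward, so T_out = T_in − ΔT = 195 − 164.3 = 30.7 °C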